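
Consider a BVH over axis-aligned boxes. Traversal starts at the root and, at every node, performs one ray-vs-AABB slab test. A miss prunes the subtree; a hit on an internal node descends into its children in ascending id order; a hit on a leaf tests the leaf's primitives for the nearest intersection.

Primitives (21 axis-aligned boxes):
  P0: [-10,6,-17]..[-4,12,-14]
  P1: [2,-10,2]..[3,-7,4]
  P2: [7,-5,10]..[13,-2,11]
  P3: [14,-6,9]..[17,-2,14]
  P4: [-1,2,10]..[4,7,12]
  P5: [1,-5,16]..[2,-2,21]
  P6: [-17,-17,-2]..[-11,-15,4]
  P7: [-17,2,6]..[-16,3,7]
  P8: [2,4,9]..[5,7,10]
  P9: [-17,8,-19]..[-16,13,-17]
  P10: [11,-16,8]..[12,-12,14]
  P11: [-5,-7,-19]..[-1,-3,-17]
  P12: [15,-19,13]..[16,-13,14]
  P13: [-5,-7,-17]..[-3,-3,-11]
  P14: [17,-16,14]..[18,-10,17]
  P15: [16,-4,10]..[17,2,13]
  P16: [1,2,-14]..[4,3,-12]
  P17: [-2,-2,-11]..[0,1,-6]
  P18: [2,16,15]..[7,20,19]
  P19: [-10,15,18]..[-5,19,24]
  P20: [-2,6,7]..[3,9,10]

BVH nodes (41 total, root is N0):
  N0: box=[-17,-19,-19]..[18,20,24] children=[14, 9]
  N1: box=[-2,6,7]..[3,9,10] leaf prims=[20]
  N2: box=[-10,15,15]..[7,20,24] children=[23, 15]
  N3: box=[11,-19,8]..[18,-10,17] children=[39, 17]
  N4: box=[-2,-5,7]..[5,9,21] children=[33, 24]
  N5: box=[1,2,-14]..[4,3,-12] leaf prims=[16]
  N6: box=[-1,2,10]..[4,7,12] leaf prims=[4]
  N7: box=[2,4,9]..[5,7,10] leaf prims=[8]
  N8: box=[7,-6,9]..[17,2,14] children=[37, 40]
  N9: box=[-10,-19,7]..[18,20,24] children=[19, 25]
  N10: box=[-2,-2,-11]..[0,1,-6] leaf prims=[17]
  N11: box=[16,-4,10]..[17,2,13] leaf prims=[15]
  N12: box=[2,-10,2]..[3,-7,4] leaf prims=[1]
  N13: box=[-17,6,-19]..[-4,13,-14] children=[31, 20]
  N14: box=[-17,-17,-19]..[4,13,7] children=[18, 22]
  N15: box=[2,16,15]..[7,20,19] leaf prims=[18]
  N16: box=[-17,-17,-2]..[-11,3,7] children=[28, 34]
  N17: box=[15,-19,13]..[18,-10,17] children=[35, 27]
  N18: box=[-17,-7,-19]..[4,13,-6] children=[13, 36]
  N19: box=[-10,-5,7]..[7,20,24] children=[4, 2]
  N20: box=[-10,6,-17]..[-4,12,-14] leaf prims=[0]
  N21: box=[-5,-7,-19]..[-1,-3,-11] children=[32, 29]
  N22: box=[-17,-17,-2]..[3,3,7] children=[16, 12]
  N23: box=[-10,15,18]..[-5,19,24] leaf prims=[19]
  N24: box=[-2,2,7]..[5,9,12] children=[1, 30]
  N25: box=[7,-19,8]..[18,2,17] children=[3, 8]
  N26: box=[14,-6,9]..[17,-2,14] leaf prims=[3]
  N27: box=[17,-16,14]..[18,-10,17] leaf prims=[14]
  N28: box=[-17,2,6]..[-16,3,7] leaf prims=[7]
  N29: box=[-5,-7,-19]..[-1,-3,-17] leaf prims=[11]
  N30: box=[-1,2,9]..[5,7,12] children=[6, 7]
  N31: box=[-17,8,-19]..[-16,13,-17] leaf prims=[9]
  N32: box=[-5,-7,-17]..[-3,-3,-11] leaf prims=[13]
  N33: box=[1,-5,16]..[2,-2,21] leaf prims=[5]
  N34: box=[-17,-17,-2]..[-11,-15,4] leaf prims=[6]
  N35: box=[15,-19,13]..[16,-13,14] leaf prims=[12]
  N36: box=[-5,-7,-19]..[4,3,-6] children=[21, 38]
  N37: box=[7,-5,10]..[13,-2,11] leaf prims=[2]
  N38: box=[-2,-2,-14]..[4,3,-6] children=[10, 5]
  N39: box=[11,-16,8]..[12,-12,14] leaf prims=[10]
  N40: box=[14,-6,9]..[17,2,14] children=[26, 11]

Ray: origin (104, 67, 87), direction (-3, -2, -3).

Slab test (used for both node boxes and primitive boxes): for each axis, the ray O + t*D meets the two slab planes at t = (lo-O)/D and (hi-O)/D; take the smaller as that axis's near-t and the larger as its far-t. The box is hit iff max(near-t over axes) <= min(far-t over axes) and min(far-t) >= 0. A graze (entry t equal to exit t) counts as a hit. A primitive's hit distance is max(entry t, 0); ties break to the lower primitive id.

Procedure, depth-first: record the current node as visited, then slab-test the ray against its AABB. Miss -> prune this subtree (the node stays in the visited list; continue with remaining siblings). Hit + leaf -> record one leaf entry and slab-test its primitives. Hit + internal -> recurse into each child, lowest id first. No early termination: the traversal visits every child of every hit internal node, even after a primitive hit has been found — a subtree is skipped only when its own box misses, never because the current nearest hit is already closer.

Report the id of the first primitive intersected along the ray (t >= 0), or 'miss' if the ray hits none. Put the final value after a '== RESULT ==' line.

Trace the traversal:
N0 x:[86/3,121/3] y:[47/2,43] z:[21,106/3] -> hit [86/3,106/3], descend [9, 14]
  N9 x:[86/3,38] y:[47/2,43] z:[21,80/3] -> miss, prune
  N14 x:[100/3,121/3] y:[27,42] z:[80/3,106/3] -> hit [100/3,106/3], descend [18, 22]
    N18 x:[100/3,121/3] y:[27,37] z:[31,106/3] -> hit [100/3,106/3], descend [13, 36]
      N13 x:[36,121/3] y:[27,61/2] z:[101/3,106/3] -> miss, prune
      N36 x:[100/3,109/3] y:[32,37] z:[31,106/3] -> hit [100/3,106/3], descend [21, 38]
        N21 x:[35,109/3] y:[35,37] z:[98/3,106/3] -> hit [35,106/3], descend [29, 32]
          N29 x:[35,109/3] y:[35,37] z:[104/3,106/3] -> hit [35,106/3] leaf, test {P11@t=35}
          N32 x:[107/3,109/3] y:[35,37] z:[98/3,104/3] -> miss, prune
        N38 x:[100/3,106/3] y:[32,69/2] z:[31,101/3] -> hit [100/3,101/3], descend [5, 10]
          N5 x:[100/3,103/3] y:[32,65/2] z:[33,101/3] -> miss, prune
          N10 x:[104/3,106/3] y:[33,69/2] z:[31,98/3] -> miss, prune
    N22 x:[101/3,121/3] y:[32,42] z:[80/3,89/3] -> miss, prune

order=[0, 9, 14, 18, 13, 36, 21, 29, 32, 38, 5, 10, 22]  |boxes|=13  |leaves|=1  hit=P11

== RESULT ==
11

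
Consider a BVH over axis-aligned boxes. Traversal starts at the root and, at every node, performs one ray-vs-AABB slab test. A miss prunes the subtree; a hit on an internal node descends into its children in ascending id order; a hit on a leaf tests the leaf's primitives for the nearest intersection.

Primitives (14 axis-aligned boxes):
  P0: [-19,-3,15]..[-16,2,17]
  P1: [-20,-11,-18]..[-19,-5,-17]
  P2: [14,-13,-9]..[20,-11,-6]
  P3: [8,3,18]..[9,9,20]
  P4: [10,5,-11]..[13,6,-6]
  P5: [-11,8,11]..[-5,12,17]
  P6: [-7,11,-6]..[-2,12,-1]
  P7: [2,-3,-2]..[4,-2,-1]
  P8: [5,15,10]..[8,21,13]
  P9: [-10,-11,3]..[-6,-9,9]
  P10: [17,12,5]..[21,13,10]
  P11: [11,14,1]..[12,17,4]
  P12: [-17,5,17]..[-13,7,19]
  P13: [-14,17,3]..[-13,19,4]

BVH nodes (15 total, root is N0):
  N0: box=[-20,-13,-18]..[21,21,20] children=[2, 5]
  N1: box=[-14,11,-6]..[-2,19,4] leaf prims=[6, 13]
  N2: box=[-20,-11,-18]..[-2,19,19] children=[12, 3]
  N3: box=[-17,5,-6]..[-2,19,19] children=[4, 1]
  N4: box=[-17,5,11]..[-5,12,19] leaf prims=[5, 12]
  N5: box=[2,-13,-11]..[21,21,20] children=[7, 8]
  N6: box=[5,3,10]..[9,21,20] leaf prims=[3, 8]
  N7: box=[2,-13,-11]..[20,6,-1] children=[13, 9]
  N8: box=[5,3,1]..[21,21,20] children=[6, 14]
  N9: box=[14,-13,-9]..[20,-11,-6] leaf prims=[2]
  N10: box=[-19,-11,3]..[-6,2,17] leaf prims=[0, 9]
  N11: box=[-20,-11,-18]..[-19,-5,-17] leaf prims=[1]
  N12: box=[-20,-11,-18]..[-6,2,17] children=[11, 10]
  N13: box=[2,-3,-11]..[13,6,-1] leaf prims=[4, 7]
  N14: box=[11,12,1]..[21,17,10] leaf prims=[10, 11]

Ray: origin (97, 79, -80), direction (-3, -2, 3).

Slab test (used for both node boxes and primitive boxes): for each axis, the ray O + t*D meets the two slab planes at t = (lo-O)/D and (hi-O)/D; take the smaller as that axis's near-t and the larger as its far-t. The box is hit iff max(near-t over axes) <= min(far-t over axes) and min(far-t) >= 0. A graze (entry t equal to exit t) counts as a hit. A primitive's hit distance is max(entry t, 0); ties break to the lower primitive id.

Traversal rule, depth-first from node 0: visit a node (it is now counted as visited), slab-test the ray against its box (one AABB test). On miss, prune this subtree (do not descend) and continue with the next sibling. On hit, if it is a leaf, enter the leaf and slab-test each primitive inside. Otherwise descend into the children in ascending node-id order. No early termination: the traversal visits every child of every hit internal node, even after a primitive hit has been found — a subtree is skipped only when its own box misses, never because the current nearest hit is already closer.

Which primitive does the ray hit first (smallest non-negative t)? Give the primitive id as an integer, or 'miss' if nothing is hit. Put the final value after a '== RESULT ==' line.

Walk:
N0 x:[76/3,39] y:[29,46] z:[62/3,100/3] -> hit [29,100/3], descend [2, 5]
  N2 x:[33,39] y:[30,45] z:[62/3,33] -> hit [33,33], descend [3, 12]
    N3 x:[33,38] y:[30,37] z:[74/3,33] -> hit [33,33], descend [1, 4]
      N1 x:[33,37] y:[30,34] z:[74/3,28] -> miss, prune
      N4 x:[34,38] y:[67/2,37] z:[91/3,33] -> miss, prune
    N12 x:[103/3,39] y:[77/2,45] z:[62/3,97/3] -> miss, prune
  N5 x:[76/3,95/3] y:[29,46] z:[23,100/3] -> hit [29,95/3], descend [7, 8]
    N7 x:[77/3,95/3] y:[73/2,46] z:[23,79/3] -> miss, prune
    N8 x:[76/3,92/3] y:[29,38] z:[27,100/3] -> hit [29,92/3], descend [6, 14]
      N6 x:[88/3,92/3] y:[29,38] z:[30,100/3] -> hit [30,92/3] leaf, test {P3(miss), P8@t=30}
      N14 x:[76/3,86/3] y:[31,67/2] z:[27,30] -> miss, prune

Summary -> nodes [0, 2, 3, 1, 4, 12, 5, 7, 8, 6, 14]; box-tests=11; leaf-entries=1; first=P8

== RESULT ==
8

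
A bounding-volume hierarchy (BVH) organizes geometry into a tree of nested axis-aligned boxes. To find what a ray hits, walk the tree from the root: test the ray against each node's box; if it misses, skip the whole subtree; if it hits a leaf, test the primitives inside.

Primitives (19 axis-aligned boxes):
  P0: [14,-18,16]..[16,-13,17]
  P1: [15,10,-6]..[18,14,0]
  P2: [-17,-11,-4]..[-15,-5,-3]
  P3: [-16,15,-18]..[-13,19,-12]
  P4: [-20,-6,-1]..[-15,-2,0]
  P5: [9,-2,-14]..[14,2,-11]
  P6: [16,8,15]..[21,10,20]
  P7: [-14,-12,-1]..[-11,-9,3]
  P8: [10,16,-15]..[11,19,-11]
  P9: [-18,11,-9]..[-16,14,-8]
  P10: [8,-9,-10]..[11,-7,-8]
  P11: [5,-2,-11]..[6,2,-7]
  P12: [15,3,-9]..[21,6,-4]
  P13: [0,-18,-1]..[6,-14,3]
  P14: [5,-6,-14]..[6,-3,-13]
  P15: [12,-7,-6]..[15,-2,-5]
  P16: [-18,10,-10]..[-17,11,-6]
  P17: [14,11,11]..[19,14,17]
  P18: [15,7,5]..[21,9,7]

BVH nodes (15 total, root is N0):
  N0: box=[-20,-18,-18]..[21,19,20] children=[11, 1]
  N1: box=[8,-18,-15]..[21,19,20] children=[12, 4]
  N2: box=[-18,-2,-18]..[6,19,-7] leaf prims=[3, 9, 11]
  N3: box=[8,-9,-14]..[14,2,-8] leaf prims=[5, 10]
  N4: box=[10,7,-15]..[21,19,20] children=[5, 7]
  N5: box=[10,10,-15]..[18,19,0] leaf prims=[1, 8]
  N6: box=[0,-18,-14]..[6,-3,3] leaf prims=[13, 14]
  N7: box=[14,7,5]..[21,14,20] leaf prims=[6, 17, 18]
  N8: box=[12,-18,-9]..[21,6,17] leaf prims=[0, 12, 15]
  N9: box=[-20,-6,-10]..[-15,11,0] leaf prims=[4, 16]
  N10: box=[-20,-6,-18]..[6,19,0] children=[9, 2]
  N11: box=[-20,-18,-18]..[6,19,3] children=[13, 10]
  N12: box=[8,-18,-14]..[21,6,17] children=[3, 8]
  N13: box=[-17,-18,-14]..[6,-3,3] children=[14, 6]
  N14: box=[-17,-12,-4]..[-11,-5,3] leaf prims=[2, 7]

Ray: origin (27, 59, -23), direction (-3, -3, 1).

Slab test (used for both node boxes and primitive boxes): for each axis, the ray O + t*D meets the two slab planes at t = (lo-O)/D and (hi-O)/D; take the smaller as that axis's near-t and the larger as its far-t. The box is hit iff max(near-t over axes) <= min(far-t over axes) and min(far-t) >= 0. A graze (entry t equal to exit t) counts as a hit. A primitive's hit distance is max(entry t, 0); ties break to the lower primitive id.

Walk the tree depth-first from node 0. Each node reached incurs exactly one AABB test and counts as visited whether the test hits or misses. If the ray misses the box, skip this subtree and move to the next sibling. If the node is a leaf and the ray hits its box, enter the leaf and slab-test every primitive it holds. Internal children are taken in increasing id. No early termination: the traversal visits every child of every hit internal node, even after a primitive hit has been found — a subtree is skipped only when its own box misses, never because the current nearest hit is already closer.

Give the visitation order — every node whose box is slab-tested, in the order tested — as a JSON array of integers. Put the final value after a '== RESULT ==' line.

Traverse from the root:
N0 x:[2,47/3] y:[40/3,77/3] z:[5,43] -> hit [40/3,47/3], descend [1, 11]
  N1 x:[2,19/3] y:[40/3,77/3] z:[8,43] -> miss, prune
  N11 x:[7,47/3] y:[40/3,77/3] z:[5,26] -> hit [40/3,47/3], descend [10, 13]
    N10 x:[7,47/3] y:[40/3,65/3] z:[5,23] -> hit [40/3,47/3], descend [2, 9]
      N2 x:[7,15] y:[40/3,61/3] z:[5,16] -> hit [40/3,15] leaf, test {P3(miss), P9@t=15, P11(miss)}
      N9 x:[14,47/3] y:[16,65/3] z:[13,23] -> miss, prune
    N13 x:[7,44/3] y:[62/3,77/3] z:[9,26] -> miss, prune

Summary -> nodes [0, 1, 11, 10, 2, 9, 13]; box-tests=7; leaf-entries=1; first=P9

== RESULT ==
[0, 1, 11, 10, 2, 9, 13]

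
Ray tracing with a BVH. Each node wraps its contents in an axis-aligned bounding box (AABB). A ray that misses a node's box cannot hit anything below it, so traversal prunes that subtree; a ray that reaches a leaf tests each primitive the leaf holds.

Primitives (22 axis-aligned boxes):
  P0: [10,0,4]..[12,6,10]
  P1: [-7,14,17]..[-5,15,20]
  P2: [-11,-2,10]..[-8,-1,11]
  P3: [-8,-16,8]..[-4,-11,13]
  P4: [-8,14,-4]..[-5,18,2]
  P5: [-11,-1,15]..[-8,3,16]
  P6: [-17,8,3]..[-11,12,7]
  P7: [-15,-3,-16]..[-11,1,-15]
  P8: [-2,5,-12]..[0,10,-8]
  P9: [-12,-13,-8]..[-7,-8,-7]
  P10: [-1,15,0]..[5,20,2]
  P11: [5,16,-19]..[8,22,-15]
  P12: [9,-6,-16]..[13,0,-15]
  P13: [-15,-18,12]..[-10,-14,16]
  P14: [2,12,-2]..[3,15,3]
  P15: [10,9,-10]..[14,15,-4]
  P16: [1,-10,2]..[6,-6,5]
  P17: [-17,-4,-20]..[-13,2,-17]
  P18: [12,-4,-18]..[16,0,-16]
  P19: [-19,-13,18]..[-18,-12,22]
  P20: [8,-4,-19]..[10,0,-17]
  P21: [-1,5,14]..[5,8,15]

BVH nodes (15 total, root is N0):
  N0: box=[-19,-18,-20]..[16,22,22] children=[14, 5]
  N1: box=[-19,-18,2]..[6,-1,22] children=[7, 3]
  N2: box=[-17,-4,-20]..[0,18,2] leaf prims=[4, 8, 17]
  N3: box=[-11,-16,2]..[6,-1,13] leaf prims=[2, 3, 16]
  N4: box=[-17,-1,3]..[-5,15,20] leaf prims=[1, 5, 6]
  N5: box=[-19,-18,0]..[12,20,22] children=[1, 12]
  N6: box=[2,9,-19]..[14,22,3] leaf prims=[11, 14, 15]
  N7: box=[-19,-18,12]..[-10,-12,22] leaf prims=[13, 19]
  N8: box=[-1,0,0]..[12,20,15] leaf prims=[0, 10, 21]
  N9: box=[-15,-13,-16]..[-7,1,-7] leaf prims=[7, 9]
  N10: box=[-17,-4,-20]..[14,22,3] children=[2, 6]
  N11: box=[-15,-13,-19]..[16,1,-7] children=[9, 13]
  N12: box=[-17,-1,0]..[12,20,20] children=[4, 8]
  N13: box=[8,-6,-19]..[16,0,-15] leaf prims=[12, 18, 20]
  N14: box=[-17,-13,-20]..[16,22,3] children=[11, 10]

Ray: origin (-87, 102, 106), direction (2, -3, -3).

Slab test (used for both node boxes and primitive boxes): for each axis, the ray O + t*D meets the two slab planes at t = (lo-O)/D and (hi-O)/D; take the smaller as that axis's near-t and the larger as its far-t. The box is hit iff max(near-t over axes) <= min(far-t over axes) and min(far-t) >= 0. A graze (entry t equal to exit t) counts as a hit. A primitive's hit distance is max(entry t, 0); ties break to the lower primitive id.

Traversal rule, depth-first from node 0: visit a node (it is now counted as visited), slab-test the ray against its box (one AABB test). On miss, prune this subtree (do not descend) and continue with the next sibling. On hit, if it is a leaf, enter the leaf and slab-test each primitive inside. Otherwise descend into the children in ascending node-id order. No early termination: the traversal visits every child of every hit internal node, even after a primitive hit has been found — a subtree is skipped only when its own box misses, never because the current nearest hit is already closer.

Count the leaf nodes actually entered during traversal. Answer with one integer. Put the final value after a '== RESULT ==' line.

Trace the traversal:
N0 x:[34,103/2] y:[80/3,40] z:[28,42] -> hit [34,40], descend [5, 14]
  N5 x:[34,99/2] y:[82/3,40] z:[28,106/3] -> hit [34,106/3], descend [1, 12]
    N1 x:[34,93/2] y:[103/3,40] z:[28,104/3] -> hit [103/3,104/3], descend [3, 7]
      N3 x:[38,93/2] y:[103/3,118/3] z:[31,104/3] -> miss, prune
      N7 x:[34,77/2] y:[38,40] z:[28,94/3] -> miss, prune
    N12 x:[35,99/2] y:[82/3,103/3] z:[86/3,106/3] -> miss, prune
  N14 x:[35,103/2] y:[80/3,115/3] z:[103/3,42] -> hit [35,115/3], descend [10, 11]
    N10 x:[35,101/2] y:[80/3,106/3] z:[103/3,42] -> hit [35,106/3], descend [2, 6]
      N2 x:[35,87/2] y:[28,106/3] z:[104/3,42] -> hit [35,106/3] leaf, test {P4(miss), P8(miss), P17(miss)}
      N6 x:[89/2,101/2] y:[80/3,31] z:[103/3,125/3] -> miss, prune
    N11 x:[36,103/2] y:[101/3,115/3] z:[113/3,125/3] -> hit [113/3,115/3], descend [9, 13]
      N9 x:[36,40] y:[101/3,115/3] z:[113/3,122/3] -> hit [113/3,115/3] leaf, test {P7(miss), P9@t=113/3}
      N13 x:[95/2,103/2] y:[34,36] z:[121/3,125/3] -> miss, prune

Visited [0, 5, 1, 3, 7, 12, 14, 10, 2, 6, 11, 9, 13]. Tests: 13 box, 2 leaf. Nearest: P9.

== RESULT ==
2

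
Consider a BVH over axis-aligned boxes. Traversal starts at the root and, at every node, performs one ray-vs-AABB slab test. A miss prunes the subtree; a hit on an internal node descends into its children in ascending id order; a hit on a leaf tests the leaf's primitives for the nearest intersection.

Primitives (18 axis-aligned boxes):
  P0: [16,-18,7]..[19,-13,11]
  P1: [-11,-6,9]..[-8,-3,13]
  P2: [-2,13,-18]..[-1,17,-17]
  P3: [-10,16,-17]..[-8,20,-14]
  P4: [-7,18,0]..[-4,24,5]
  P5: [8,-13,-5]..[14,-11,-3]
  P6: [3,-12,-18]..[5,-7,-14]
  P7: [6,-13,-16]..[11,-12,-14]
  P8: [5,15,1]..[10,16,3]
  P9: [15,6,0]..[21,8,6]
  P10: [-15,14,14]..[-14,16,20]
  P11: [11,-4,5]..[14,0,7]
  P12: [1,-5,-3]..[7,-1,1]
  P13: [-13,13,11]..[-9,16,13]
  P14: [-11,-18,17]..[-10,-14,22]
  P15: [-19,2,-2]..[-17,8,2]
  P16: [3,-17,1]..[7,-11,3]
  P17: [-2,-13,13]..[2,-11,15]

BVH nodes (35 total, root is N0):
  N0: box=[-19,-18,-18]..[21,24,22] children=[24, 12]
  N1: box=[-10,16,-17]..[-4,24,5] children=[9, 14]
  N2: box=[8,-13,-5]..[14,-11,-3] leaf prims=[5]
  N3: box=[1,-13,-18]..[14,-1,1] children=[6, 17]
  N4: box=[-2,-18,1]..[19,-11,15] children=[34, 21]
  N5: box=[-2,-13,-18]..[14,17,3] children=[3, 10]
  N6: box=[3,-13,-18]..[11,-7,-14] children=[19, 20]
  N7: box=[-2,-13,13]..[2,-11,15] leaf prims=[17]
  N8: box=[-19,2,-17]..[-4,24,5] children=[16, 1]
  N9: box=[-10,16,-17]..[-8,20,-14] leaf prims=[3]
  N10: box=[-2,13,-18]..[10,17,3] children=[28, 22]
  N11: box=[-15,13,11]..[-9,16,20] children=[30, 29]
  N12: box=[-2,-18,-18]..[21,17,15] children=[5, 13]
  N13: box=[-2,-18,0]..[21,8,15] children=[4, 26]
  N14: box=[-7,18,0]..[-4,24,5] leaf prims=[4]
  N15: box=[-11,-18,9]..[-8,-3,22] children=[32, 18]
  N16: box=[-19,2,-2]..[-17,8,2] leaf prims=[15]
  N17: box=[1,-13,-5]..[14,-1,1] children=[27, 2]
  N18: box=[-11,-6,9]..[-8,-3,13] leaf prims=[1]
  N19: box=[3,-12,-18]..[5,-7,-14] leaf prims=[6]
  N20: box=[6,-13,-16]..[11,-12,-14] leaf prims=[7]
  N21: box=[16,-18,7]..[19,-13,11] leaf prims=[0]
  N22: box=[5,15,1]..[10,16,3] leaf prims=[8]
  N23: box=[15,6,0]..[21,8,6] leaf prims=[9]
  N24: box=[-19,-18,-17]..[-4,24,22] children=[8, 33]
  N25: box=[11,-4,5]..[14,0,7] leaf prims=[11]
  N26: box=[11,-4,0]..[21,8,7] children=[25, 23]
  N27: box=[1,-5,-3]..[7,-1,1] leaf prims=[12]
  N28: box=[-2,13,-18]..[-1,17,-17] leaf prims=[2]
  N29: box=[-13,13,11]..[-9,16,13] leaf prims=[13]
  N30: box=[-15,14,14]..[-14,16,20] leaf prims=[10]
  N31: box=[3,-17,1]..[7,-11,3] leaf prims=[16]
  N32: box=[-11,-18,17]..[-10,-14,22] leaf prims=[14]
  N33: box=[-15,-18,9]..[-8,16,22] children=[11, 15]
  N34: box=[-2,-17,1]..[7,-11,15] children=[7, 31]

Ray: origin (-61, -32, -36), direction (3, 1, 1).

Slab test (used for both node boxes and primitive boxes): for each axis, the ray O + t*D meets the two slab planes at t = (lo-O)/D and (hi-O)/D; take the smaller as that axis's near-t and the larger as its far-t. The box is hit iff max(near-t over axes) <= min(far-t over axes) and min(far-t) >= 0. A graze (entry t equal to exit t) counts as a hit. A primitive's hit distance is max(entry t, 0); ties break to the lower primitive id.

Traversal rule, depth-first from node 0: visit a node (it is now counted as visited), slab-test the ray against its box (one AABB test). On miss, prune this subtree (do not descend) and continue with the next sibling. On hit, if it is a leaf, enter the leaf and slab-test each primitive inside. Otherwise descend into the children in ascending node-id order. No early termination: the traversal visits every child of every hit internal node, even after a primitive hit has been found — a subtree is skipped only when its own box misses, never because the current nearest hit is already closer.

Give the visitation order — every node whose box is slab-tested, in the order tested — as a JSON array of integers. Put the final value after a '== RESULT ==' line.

Traverse from the root:
N0 x:[14,82/3] y:[14,56] z:[18,58] -> hit [18,82/3], descend [12, 24]
  N12 x:[59/3,82/3] y:[14,49] z:[18,51] -> hit [59/3,82/3], descend [5, 13]
    N5 x:[59/3,25] y:[19,49] z:[18,39] -> hit [59/3,25], descend [3, 10]
      N3 x:[62/3,25] y:[19,31] z:[18,37] -> hit [62/3,25], descend [6, 17]
        N6 x:[64/3,24] y:[19,25] z:[18,22] -> hit [64/3,22], descend [19, 20]
          N19 x:[64/3,22] y:[20,25] z:[18,22] -> hit [64/3,22] leaf, test {P6@t=64/3}
          N20 x:[67/3,24] y:[19,20] z:[20,22] -> miss, prune
        N17 x:[62/3,25] y:[19,31] z:[31,37] -> miss, prune
      N10 x:[59/3,71/3] y:[45,49] z:[18,39] -> miss, prune
    N13 x:[59/3,82/3] y:[14,40] z:[36,51] -> miss, prune
  N24 x:[14,19] y:[14,56] z:[19,58] -> hit [19,19], descend [8, 33]
    N8 x:[14,19] y:[34,56] z:[19,41] -> miss, prune
    N33 x:[46/3,53/3] y:[14,48] z:[45,58] -> miss, prune

Visited [0, 12, 5, 3, 6, 19, 20, 17, 10, 13, 24, 8, 33]. Tests: 13 box, 1 leaf. Nearest: P6.

== RESULT ==
[0, 12, 5, 3, 6, 19, 20, 17, 10, 13, 24, 8, 33]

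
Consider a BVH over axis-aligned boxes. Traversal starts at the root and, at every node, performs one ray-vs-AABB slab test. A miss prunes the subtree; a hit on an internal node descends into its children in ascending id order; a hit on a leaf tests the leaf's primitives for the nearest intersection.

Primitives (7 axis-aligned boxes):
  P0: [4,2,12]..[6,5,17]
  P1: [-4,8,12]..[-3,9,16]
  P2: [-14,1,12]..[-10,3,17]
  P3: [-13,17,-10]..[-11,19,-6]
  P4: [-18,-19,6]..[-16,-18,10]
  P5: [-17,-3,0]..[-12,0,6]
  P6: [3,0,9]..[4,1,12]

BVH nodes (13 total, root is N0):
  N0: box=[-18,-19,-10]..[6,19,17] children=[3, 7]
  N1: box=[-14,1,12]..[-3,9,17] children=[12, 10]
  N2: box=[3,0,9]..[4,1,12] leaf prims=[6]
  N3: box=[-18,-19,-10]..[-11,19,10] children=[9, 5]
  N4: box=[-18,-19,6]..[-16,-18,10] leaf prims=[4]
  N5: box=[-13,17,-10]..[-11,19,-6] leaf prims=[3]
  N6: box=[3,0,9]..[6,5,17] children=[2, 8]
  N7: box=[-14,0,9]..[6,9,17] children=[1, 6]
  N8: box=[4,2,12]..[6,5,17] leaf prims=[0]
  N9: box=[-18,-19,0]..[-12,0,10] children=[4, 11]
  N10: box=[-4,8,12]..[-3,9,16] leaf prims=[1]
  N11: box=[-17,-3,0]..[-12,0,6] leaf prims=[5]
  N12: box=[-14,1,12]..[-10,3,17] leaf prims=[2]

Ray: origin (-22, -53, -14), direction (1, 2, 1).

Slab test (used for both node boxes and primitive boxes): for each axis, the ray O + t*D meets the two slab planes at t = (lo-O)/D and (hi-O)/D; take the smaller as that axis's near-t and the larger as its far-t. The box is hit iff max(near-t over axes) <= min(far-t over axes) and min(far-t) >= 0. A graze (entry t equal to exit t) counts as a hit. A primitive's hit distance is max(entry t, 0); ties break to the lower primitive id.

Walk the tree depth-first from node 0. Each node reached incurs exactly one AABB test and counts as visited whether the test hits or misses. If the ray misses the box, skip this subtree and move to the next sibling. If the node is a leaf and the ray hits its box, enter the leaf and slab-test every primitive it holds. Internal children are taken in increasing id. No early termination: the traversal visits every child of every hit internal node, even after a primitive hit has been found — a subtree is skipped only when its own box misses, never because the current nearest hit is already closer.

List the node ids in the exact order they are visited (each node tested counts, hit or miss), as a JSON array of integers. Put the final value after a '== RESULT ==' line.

Walk:
N0 x:[4,28] y:[17,36] z:[4,31] -> hit [17,28], descend [3, 7]
  N3 x:[4,11] y:[17,36] z:[4,24] -> miss, prune
  N7 x:[8,28] y:[53/2,31] z:[23,31] -> hit [53/2,28], descend [1, 6]
    N1 x:[8,19] y:[27,31] z:[26,31] -> miss, prune
    N6 x:[25,28] y:[53/2,29] z:[23,31] -> hit [53/2,28], descend [2, 8]
      N2 x:[25,26] y:[53/2,27] z:[23,26] -> miss, prune
      N8 x:[26,28] y:[55/2,29] z:[26,31] -> hit [55/2,28] leaf, test {P0@t=55/2}

Visited [0, 3, 7, 1, 6, 2, 8]. Tests: 7 box, 1 leaf. Nearest: P0.

== RESULT ==
[0, 3, 7, 1, 6, 2, 8]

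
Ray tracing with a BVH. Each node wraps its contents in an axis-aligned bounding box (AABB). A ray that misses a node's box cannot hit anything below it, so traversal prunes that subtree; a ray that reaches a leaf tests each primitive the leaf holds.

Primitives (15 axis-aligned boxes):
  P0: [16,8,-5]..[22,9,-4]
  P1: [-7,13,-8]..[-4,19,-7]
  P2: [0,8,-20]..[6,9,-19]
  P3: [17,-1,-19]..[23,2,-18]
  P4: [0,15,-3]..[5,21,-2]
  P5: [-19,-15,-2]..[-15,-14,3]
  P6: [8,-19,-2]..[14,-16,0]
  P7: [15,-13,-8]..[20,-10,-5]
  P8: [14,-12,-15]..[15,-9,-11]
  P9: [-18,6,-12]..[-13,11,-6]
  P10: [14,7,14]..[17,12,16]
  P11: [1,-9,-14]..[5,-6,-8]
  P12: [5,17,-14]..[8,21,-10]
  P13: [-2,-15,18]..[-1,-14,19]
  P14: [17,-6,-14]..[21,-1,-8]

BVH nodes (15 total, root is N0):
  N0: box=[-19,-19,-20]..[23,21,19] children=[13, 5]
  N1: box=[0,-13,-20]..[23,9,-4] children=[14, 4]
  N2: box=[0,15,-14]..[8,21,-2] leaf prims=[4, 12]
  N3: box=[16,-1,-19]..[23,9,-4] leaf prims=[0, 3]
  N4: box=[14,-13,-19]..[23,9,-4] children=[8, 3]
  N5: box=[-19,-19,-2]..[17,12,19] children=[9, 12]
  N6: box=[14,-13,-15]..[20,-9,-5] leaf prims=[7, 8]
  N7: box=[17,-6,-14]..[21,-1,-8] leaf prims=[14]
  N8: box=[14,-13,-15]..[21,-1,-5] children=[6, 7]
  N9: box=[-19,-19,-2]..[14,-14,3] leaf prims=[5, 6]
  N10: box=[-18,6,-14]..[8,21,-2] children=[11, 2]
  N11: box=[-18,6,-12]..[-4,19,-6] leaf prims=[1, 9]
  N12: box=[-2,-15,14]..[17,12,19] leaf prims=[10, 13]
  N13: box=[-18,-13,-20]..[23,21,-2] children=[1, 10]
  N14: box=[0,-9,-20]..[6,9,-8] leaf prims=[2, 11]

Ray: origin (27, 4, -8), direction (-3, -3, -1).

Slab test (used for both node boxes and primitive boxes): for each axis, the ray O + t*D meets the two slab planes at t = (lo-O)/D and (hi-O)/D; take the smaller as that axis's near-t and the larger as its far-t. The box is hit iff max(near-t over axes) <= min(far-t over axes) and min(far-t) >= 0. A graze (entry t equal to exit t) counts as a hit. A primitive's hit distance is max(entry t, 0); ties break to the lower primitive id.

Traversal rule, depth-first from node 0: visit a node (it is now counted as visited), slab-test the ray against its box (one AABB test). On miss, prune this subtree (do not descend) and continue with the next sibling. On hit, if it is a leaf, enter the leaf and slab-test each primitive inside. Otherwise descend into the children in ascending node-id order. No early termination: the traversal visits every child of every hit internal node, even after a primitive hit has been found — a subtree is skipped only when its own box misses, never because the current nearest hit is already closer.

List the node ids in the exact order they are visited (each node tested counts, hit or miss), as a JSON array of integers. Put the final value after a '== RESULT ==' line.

Traverse from the root:
N0 x:[4/3,46/3] y:[-17/3,23/3] z:[-27,12] -> hit [4/3,23/3], descend [5, 13]
  N5 x:[10/3,46/3] y:[-8/3,23/3] z:[-27,-6] -> miss, prune
  N13 x:[4/3,15] y:[-17/3,17/3] z:[-6,12] -> hit [4/3,17/3], descend [1, 10]
    N1 x:[4/3,9] y:[-5/3,17/3] z:[-4,12] -> hit [4/3,17/3], descend [4, 14]
      N4 x:[4/3,13/3] y:[-5/3,17/3] z:[-4,11] -> hit [4/3,13/3], descend [3, 8]
        N3 x:[4/3,11/3] y:[-5/3,5/3] z:[-4,11] -> hit [4/3,5/3] leaf, test {P0(miss), P3(miss)}
        N8 x:[2,13/3] y:[5/3,17/3] z:[-3,7] -> hit [2,13/3], descend [6, 7]
          N6 x:[7/3,13/3] y:[13/3,17/3] z:[-3,7] -> hit [13/3,13/3] leaf, test {P7(miss), P8@t=13/3}
          N7 x:[2,10/3] y:[5/3,10/3] z:[0,6] -> hit [2,10/3] leaf, test {P14@t=2}
      N14 x:[7,9] y:[-5/3,13/3] z:[0,12] -> miss, prune
    N10 x:[19/3,15] y:[-17/3,-2/3] z:[-6,6] -> miss, prune

Visited [0, 5, 13, 1, 4, 3, 8, 6, 7, 14, 10]. Tests: 11 box, 3 leaf. Nearest: P14.

== RESULT ==
[0, 5, 13, 1, 4, 3, 8, 6, 7, 14, 10]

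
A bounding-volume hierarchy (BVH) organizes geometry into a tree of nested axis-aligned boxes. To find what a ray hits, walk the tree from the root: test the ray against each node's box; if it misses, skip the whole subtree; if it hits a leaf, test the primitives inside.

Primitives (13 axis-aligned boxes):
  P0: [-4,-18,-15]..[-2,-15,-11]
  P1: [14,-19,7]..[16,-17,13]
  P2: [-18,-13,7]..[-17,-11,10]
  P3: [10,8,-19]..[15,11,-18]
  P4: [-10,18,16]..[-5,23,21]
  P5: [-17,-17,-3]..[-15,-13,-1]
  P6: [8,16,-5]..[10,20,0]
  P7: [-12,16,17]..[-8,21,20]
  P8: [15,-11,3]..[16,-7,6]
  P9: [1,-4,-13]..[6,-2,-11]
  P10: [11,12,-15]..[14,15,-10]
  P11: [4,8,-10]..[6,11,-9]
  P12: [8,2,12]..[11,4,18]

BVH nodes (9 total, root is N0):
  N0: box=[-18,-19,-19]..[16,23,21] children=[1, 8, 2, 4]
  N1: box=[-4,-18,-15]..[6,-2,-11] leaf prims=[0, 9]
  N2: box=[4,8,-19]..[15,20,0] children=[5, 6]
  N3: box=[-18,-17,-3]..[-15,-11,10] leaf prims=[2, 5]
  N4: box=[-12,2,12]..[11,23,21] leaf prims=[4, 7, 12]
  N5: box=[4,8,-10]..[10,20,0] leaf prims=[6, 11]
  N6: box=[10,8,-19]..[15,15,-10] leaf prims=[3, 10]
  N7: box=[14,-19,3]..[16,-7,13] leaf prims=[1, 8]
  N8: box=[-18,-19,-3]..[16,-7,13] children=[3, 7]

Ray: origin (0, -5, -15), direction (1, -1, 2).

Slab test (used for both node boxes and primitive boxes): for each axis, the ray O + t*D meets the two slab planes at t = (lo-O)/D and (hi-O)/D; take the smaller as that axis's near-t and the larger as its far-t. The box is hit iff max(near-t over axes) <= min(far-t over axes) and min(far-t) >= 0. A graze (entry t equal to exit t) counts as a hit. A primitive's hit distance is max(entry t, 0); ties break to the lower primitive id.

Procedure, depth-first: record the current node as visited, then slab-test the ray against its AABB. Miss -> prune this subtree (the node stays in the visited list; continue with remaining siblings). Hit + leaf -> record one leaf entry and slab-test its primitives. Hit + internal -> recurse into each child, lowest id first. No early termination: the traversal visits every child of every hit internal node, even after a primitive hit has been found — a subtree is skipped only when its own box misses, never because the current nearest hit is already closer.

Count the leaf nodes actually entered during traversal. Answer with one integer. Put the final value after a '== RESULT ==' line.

Traverse from the root:
N0 x:[-18,16] y:[-28,14] z:[-2,18] -> hit [-2,14], descend [1, 2, 4, 8]
  N1 x:[-4,6] y:[-3,13] z:[0,2] -> hit [0,2] leaf, test {P0(miss), P9(miss)}
  N2 x:[4,15] y:[-25,-13] z:[-2,15/2] -> miss, prune
  N4 x:[-12,11] y:[-28,-7] z:[27/2,18] -> miss, prune
  N8 x:[-18,16] y:[2,14] z:[6,14] -> hit [6,14], descend [3, 7]
    N3 x:[-18,-15] y:[6,12] z:[6,25/2] -> miss, prune
    N7 x:[14,16] y:[2,14] z:[9,14] -> hit [14,14] leaf, test {P1@t=14, P8(miss)}

7 AABB tests over nodes [0, 1, 2, 4, 8, 3, 7]; 2 leaves entered; closest P1.

== RESULT ==
2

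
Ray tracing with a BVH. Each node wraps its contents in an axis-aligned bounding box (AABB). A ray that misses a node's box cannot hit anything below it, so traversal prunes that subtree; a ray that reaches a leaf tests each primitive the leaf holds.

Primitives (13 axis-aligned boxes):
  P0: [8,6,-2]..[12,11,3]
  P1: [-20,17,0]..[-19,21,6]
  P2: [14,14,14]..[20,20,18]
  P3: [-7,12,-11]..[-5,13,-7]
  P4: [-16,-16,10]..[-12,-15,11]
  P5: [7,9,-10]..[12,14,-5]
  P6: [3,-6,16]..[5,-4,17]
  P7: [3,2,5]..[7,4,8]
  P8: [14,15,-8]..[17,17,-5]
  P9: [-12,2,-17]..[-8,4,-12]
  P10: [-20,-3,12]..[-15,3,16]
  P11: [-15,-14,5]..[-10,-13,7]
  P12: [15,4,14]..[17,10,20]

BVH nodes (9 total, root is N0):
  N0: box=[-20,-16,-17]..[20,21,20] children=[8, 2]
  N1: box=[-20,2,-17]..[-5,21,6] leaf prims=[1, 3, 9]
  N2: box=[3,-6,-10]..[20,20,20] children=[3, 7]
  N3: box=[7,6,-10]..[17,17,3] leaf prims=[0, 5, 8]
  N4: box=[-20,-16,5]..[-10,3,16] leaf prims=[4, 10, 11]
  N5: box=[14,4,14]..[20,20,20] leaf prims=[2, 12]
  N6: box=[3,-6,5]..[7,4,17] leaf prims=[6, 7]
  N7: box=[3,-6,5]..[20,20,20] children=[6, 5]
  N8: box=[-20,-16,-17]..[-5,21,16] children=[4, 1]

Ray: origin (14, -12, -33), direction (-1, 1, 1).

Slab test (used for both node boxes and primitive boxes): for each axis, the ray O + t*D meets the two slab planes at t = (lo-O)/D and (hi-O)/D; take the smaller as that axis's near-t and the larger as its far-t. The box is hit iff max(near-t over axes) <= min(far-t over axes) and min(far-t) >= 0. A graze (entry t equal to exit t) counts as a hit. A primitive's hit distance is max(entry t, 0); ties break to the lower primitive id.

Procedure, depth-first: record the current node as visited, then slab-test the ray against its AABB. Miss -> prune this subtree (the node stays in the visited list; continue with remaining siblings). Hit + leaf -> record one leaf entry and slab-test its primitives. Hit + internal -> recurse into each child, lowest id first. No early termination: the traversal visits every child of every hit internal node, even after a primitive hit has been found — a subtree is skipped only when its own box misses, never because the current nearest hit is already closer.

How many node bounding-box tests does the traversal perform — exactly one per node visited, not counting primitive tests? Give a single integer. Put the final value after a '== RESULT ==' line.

Traverse from the root:
N0 x:[-6,34] y:[-4,33] z:[16,53] -> hit [16,33], descend [2, 8]
  N2 x:[-6,11] y:[6,32] z:[23,53] -> miss, prune
  N8 x:[19,34] y:[-4,33] z:[16,49] -> hit [19,33], descend [1, 4]
    N1 x:[19,34] y:[14,33] z:[16,39] -> hit [19,33] leaf, test {P1@t=33, P3(miss), P9(miss)}
    N4 x:[24,34] y:[-4,15] z:[38,49] -> miss, prune

Visited [0, 2, 8, 1, 4]. Tests: 5 box, 1 leaf. Nearest: P1.

== RESULT ==
5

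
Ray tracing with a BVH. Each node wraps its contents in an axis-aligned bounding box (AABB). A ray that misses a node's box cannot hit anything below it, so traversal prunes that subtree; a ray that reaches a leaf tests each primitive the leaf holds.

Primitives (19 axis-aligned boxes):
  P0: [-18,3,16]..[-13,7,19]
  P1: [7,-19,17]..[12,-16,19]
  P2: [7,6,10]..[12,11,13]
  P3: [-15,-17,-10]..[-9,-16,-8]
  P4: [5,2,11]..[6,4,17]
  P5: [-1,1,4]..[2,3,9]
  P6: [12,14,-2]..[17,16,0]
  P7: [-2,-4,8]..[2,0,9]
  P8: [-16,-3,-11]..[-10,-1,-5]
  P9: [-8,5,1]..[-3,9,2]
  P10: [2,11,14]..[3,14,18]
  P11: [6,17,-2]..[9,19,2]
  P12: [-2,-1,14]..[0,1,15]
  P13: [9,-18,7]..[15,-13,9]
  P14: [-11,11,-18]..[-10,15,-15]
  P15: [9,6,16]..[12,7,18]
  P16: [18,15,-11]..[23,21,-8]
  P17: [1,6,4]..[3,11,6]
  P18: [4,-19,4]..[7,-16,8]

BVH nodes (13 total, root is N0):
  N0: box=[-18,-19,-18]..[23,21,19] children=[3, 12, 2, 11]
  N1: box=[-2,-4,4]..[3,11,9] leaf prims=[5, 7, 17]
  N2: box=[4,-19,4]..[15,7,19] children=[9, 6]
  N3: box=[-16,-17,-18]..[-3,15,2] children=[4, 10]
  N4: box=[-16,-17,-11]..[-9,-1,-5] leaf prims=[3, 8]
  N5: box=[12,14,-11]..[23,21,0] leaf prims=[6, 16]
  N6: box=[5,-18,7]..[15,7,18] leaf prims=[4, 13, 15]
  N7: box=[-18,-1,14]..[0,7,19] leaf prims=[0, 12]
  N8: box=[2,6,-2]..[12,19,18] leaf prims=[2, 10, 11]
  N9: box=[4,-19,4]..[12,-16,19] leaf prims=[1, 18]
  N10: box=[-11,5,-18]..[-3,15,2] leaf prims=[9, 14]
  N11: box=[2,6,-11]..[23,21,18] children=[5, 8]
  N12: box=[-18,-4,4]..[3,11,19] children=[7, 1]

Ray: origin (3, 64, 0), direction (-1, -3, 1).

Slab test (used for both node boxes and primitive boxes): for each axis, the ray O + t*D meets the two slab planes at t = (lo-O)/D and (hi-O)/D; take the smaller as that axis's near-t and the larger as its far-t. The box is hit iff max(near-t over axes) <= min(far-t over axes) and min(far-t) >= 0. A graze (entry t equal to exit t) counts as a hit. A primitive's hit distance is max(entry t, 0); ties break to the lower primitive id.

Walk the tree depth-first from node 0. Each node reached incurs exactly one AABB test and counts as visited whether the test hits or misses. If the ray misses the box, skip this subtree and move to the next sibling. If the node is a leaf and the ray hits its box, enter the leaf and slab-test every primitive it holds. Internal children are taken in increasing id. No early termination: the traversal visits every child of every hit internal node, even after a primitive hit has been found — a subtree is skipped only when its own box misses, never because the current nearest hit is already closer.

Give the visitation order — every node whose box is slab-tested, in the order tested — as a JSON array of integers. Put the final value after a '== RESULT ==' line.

Trace the traversal:
N0 x:[-20,21] y:[43/3,83/3] z:[-18,19] -> hit [43/3,19], descend [2, 3, 11, 12]
  N2 x:[-12,-1] y:[19,83/3] z:[4,19] -> miss, prune
  N3 x:[6,19] y:[49/3,27] z:[-18,2] -> miss, prune
  N11 x:[-20,1] y:[43/3,58/3] z:[-11,18] -> miss, prune
  N12 x:[0,21] y:[53/3,68/3] z:[4,19] -> hit [53/3,19], descend [1, 7]
    N1 x:[0,5] y:[53/3,68/3] z:[4,9] -> miss, prune
    N7 x:[3,21] y:[19,65/3] z:[14,19] -> hit [19,19] leaf, test {P0@t=19, P12(miss)}

Visited [0, 2, 3, 11, 12, 1, 7]. Tests: 7 box, 1 leaf. Nearest: P0.

== RESULT ==
[0, 2, 3, 11, 12, 1, 7]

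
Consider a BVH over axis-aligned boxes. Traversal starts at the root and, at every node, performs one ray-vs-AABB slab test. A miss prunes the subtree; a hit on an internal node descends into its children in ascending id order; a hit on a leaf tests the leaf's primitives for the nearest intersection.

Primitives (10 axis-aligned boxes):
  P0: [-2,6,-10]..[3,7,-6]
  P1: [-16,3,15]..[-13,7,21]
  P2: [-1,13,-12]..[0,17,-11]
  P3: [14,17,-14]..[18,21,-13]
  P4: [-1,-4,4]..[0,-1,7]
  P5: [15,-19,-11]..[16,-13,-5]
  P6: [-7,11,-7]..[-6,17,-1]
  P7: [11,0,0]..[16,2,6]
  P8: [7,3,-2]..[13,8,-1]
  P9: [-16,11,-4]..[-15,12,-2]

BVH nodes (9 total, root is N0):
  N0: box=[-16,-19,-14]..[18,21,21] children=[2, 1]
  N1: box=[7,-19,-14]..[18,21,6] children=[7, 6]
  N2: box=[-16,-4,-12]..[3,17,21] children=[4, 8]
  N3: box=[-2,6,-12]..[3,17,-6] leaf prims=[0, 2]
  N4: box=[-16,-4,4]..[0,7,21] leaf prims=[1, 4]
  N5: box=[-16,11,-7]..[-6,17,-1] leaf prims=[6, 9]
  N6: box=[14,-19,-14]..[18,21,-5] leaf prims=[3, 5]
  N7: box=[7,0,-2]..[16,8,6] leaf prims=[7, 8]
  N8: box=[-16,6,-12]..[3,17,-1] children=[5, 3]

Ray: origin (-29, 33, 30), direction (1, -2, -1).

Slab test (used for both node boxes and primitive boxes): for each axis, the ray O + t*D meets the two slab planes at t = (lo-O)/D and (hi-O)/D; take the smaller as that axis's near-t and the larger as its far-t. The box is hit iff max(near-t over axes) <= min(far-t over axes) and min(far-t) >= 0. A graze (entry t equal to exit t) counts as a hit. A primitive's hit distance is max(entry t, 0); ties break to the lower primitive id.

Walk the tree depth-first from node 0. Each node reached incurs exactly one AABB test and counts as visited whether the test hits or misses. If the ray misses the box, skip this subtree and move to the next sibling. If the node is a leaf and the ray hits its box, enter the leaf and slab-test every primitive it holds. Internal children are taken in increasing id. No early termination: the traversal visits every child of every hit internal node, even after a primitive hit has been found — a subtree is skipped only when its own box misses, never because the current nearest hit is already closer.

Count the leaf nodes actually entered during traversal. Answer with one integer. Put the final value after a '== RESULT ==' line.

Trace the traversal:
N0 x:[13,47] y:[6,26] z:[9,44] -> hit [13,26], descend [1, 2]
  N1 x:[36,47] y:[6,26] z:[24,44] -> miss, prune
  N2 x:[13,32] y:[8,37/2] z:[9,42] -> hit [13,37/2], descend [4, 8]
    N4 x:[13,29] y:[13,37/2] z:[9,26] -> hit [13,37/2] leaf, test {P1@t=13, P4(miss)}
    N8 x:[13,32] y:[8,27/2] z:[31,42] -> miss, prune

Visited [0, 1, 2, 4, 8]. Tests: 5 box, 1 leaf. Nearest: P1.

== RESULT ==
1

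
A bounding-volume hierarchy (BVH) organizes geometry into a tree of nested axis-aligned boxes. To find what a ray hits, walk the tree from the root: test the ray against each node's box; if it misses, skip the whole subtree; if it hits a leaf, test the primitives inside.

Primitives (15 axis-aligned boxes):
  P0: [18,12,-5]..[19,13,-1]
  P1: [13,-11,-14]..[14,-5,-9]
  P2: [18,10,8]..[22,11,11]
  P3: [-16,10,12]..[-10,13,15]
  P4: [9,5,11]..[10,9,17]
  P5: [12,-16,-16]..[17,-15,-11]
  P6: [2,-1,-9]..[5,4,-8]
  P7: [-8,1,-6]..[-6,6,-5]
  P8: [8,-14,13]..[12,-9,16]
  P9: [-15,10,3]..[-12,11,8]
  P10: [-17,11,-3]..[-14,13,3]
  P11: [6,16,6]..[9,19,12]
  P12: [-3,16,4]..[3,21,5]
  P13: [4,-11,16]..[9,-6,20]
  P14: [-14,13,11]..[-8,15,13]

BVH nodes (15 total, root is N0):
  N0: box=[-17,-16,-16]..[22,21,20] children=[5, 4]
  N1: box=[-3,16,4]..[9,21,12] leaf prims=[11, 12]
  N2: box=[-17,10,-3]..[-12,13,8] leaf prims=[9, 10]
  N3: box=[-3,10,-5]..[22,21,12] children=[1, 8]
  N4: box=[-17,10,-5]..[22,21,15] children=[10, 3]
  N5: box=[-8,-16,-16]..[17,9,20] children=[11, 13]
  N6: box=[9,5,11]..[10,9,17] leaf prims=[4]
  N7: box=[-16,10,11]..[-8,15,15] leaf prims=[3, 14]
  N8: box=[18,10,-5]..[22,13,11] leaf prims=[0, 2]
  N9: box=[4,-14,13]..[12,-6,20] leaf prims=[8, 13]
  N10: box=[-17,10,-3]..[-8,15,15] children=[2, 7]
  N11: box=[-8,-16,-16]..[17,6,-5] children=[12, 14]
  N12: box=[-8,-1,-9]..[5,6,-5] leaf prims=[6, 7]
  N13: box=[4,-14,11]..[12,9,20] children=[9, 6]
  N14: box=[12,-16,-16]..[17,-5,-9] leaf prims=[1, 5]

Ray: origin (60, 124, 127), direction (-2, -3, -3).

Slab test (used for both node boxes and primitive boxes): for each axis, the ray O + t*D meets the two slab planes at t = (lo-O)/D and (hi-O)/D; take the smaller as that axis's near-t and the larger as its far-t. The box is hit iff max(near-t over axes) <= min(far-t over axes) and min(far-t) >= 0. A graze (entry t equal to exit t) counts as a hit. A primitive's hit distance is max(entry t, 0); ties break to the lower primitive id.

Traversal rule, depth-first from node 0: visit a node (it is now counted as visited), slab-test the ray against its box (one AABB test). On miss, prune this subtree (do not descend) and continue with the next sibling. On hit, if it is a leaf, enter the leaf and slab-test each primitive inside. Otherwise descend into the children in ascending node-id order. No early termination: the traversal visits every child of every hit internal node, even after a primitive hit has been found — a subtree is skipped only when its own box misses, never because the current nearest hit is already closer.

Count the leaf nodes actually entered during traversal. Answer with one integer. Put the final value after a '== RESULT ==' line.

Traverse from the root:
N0 x:[19,77/2] y:[103/3,140/3] z:[107/3,143/3] -> hit [107/3,77/2], descend [4, 5]
  N4 x:[19,77/2] y:[103/3,38] z:[112/3,44] -> hit [112/3,38], descend [3, 10]
    N3 x:[19,63/2] y:[103/3,38] z:[115/3,44] -> miss, prune
    N10 x:[34,77/2] y:[109/3,38] z:[112/3,130/3] -> hit [112/3,38], descend [2, 7]
      N2 x:[36,77/2] y:[37,38] z:[119/3,130/3] -> miss, prune
      N7 x:[34,38] y:[109/3,38] z:[112/3,116/3] -> hit [112/3,38] leaf, test {P3@t=112/3, P14(miss)}
  N5 x:[43/2,34] y:[115/3,140/3] z:[107/3,143/3] -> miss, prune

7 AABB tests over nodes [0, 4, 3, 10, 2, 7, 5]; 1 leaf entered; closest P3.

== RESULT ==
1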